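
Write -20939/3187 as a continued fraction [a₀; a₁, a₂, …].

[-7; 2, 3, 15, 2, 2, 2, 2]

⌊-20939/3187⌋ = -7, remainder 1370
⌊3187/1370⌋ = 2, remainder 447
⌊1370/447⌋ = 3, remainder 29
⌊447/29⌋ = 15, remainder 12
⌊29/12⌋ = 2, remainder 5
⌊12/5⌋ = 2, remainder 2
⌊5/2⌋ = 2, remainder 1
⌊2/1⌋ = 2, remainder 0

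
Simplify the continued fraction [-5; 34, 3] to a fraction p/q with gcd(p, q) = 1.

-512/103

Build up convergents one term at a time:
a_0 = -5: -5/1
a_1 = 34: -169/34
a_2 = 3: -512/103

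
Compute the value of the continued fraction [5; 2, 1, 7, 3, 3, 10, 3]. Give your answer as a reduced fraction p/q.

40773/7625

a_0 = 5: 5/1
a_1 = 2: 11/2
a_2 = 1: 16/3
a_3 = 7: 123/23
a_4 = 3: 385/72
a_5 = 3: 1278/239
a_6 = 10: 13165/2462
a_7 = 3: 40773/7625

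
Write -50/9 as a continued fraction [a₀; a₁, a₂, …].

[-6; 2, 4]

Apply division with remainder until the remainder is 0:
-50 ÷ 9 → quotient -6, remainder 4
9 ÷ 4 → quotient 2, remainder 1
4 ÷ 1 → quotient 4, remainder 0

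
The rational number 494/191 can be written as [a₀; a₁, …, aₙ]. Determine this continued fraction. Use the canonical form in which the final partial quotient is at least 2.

Run the Euclidean algorithm, recording each quotient:
494 ÷ 191 → quotient 2, remainder 112
191 ÷ 112 → quotient 1, remainder 79
112 ÷ 79 → quotient 1, remainder 33
79 ÷ 33 → quotient 2, remainder 13
33 ÷ 13 → quotient 2, remainder 7
13 ÷ 7 → quotient 1, remainder 6
7 ÷ 6 → quotient 1, remainder 1
6 ÷ 1 → quotient 6, remainder 0

[2; 1, 1, 2, 2, 1, 1, 6]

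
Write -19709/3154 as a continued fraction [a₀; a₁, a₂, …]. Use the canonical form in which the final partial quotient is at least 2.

[-7; 1, 3, 56, 14]

⌊-19709/3154⌋ = -7, remainder 2369
⌊3154/2369⌋ = 1, remainder 785
⌊2369/785⌋ = 3, remainder 14
⌊785/14⌋ = 56, remainder 1
⌊14/1⌋ = 14, remainder 0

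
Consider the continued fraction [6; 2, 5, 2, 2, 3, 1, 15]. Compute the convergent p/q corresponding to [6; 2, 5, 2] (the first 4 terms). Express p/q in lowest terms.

a_0 = 6: 6/1
a_1 = 2: 13/2
a_2 = 5: 71/11
a_3 = 2: 155/24

155/24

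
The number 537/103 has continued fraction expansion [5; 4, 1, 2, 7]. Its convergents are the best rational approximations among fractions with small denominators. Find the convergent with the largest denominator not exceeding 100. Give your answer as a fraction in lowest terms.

List convergents until the denominator exceeds the bound:
a_0 = 5: 5/1  (≤ bound)
a_1 = 4: 21/4  (≤ bound)
a_2 = 1: 26/5  (≤ bound)
a_3 = 2: 73/14  (≤ bound)
a_4 = 7: 537/103  (> 100, stop)

73/14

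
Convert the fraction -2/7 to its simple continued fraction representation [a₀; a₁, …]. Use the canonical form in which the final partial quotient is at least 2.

Apply division with remainder until the remainder is 0:
-2 ÷ 7 → quotient -1, remainder 5
7 ÷ 5 → quotient 1, remainder 2
5 ÷ 2 → quotient 2, remainder 1
2 ÷ 1 → quotient 2, remainder 0

[-1; 1, 2, 2]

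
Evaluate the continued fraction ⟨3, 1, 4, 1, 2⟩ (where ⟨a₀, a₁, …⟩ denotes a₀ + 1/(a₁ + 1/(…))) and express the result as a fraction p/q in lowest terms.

65/17

Use the convergent recurrence hₖ = aₖ·hₖ₋₁ + hₖ₋₂ (and likewise for the denominators kₖ):
a_0 = 3: 3/1
a_1 = 1: 4/1
a_2 = 4: 19/5
a_3 = 1: 23/6
a_4 = 2: 65/17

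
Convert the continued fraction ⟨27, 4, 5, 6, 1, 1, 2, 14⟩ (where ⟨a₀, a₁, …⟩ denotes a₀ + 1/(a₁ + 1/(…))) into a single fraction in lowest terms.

279548/10263

Start with 14.
2 + 1/(14/1) = 2 + 1/14 = 29/14
1 + 1/(29/14) = 1 + 14/29 = 43/29
1 + 1/(43/29) = 1 + 29/43 = 72/43
6 + 1/(72/43) = 6 + 43/72 = 475/72
5 + 1/(475/72) = 5 + 72/475 = 2447/475
4 + 1/(2447/475) = 4 + 475/2447 = 10263/2447
27 + 1/(10263/2447) = 27 + 2447/10263 = 279548/10263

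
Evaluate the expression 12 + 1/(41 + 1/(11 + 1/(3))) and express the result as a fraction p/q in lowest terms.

a_0 = 12: 12/1
a_1 = 41: 493/41
a_2 = 11: 5435/452
a_3 = 3: 16798/1397

16798/1397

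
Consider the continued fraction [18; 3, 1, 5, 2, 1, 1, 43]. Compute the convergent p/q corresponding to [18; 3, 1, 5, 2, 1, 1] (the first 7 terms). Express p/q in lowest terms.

a_0 = 18: 18/1
a_1 = 3: 55/3
a_2 = 1: 73/4
a_3 = 5: 420/23
a_4 = 2: 913/50
a_5 = 1: 1333/73
a_6 = 1: 2246/123

2246/123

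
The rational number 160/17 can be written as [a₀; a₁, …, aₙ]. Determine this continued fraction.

160 = 9·17 + 7, so a_0 = 9
17 = 2·7 + 3, so a_1 = 2
7 = 2·3 + 1, so a_2 = 2
3 = 3·1 + 0, so a_3 = 3

[9; 2, 2, 3]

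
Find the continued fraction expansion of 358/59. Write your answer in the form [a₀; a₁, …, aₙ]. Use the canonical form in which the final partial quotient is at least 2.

358 ÷ 59 → quotient 6, remainder 4
59 ÷ 4 → quotient 14, remainder 3
4 ÷ 3 → quotient 1, remainder 1
3 ÷ 1 → quotient 3, remainder 0

[6; 14, 1, 3]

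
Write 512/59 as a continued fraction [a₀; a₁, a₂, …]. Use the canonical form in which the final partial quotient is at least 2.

⌊512/59⌋ = 8, remainder 40
⌊59/40⌋ = 1, remainder 19
⌊40/19⌋ = 2, remainder 2
⌊19/2⌋ = 9, remainder 1
⌊2/1⌋ = 2, remainder 0

[8; 1, 2, 9, 2]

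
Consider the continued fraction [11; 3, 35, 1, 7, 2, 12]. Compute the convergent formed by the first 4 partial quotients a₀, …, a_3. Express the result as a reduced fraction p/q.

Start with 1.
35 + 1/(1/1) = 35 + 1/1 = 36/1
3 + 1/(36/1) = 3 + 1/36 = 109/36
11 + 1/(109/36) = 11 + 36/109 = 1235/109

1235/109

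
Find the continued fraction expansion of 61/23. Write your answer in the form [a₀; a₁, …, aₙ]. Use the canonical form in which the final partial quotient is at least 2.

[2; 1, 1, 1, 7]

61 = 2·23 + 15, so a_0 = 2
23 = 1·15 + 8, so a_1 = 1
15 = 1·8 + 7, so a_2 = 1
8 = 1·7 + 1, so a_3 = 1
7 = 7·1 + 0, so a_4 = 7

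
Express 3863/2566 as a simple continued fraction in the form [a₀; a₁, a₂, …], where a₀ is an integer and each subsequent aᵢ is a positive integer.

[1; 1, 1, 45, 3, 9]

Apply division with remainder until the remainder is 0:
3863 = 1·2566 + 1297, so a_0 = 1
2566 = 1·1297 + 1269, so a_1 = 1
1297 = 1·1269 + 28, so a_2 = 1
1269 = 45·28 + 9, so a_3 = 45
28 = 3·9 + 1, so a_4 = 3
9 = 9·1 + 0, so a_5 = 9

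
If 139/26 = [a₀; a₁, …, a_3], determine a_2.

Run the Euclidean algorithm, recording each quotient:
⌊139/26⌋ = 5, remainder 9
⌊26/9⌋ = 2, remainder 8
⌊9/8⌋ = 1, remainder 1

1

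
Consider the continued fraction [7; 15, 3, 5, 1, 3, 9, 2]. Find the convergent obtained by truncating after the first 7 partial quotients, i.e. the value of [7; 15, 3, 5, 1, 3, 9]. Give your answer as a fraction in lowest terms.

Start with 9.
3 + 1/(9/1) = 3 + 1/9 = 28/9
1 + 1/(28/9) = 1 + 9/28 = 37/28
5 + 1/(37/28) = 5 + 28/37 = 213/37
3 + 1/(213/37) = 3 + 37/213 = 676/213
15 + 1/(676/213) = 15 + 213/676 = 10353/676
7 + 1/(10353/676) = 7 + 676/10353 = 73147/10353

73147/10353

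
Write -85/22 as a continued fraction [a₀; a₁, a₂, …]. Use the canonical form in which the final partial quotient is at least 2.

⌊-85/22⌋ = -4, remainder 3
⌊22/3⌋ = 7, remainder 1
⌊3/1⌋ = 3, remainder 0

[-4; 7, 3]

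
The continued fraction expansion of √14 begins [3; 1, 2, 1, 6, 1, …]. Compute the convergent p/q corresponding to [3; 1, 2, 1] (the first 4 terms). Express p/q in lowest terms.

Start with 1.
2 + 1/(1/1) = 2 + 1/1 = 3/1
1 + 1/(3/1) = 1 + 1/3 = 4/3
3 + 1/(4/3) = 3 + 3/4 = 15/4

15/4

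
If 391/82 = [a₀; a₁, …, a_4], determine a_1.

1

391 = 4·82 + 63, so a_0 = 4
82 = 1·63 + 19, so a_1 = 1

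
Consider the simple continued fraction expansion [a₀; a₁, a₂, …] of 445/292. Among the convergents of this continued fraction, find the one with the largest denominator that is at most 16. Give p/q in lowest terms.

a_0 = 1: 1/1  (≤ bound)
a_1 = 1: 2/1  (≤ bound)
a_2 = 1: 3/2  (≤ bound)
a_3 = 9: 29/19  (> 16, stop)

3/2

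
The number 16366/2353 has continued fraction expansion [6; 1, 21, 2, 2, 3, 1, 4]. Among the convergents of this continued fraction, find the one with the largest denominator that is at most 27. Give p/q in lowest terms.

153/22

a_0 = 6: 6/1  (≤ bound)
a_1 = 1: 7/1  (≤ bound)
a_2 = 21: 153/22  (≤ bound)
a_3 = 2: 313/45  (> 27, stop)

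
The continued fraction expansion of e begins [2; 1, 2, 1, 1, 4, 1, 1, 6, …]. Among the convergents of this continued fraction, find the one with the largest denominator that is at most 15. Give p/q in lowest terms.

19/7

a_0 = 2: 2/1  (≤ bound)
a_1 = 1: 3/1  (≤ bound)
a_2 = 2: 8/3  (≤ bound)
a_3 = 1: 11/4  (≤ bound)
a_4 = 1: 19/7  (≤ bound)
a_5 = 4: 87/32  (> 15, stop)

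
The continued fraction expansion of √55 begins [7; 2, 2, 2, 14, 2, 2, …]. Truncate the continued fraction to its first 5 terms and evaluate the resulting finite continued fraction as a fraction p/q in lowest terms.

Start with 14.
2 + 1/(14/1) = 2 + 1/14 = 29/14
2 + 1/(29/14) = 2 + 14/29 = 72/29
2 + 1/(72/29) = 2 + 29/72 = 173/72
7 + 1/(173/72) = 7 + 72/173 = 1283/173

1283/173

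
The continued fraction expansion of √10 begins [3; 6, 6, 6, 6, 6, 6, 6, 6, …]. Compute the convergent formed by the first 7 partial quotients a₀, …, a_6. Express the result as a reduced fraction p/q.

a_0 = 3: 3/1
a_1 = 6: 19/6
a_2 = 6: 117/37
a_3 = 6: 721/228
a_4 = 6: 4443/1405
a_5 = 6: 27379/8658
a_6 = 6: 168717/53353

168717/53353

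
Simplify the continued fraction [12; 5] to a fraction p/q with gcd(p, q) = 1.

a_0 = 12: 12/1
a_1 = 5: 61/5

61/5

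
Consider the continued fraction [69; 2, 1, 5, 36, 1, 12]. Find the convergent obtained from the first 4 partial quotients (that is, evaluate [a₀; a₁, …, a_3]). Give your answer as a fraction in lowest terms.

1179/17

a_0 = 69: 69/1
a_1 = 2: 139/2
a_2 = 1: 208/3
a_3 = 5: 1179/17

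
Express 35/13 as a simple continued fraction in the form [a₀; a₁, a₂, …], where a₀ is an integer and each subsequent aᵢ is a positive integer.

[2; 1, 2, 4]

Apply division with remainder until the remainder is 0:
35 ÷ 13 → quotient 2, remainder 9
13 ÷ 9 → quotient 1, remainder 4
9 ÷ 4 → quotient 2, remainder 1
4 ÷ 1 → quotient 4, remainder 0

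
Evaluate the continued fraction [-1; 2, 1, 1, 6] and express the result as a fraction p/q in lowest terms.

a_0 = -1: -1/1
a_1 = 2: -1/2
a_2 = 1: -2/3
a_3 = 1: -3/5
a_4 = 6: -20/33

-20/33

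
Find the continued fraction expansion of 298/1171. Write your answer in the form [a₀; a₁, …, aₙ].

298 ÷ 1171 → quotient 0, remainder 298
1171 ÷ 298 → quotient 3, remainder 277
298 ÷ 277 → quotient 1, remainder 21
277 ÷ 21 → quotient 13, remainder 4
21 ÷ 4 → quotient 5, remainder 1
4 ÷ 1 → quotient 4, remainder 0

[0; 3, 1, 13, 5, 4]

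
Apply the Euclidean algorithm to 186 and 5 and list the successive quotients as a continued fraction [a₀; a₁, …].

[37; 5]

⌊186/5⌋ = 37, remainder 1
⌊5/1⌋ = 5, remainder 0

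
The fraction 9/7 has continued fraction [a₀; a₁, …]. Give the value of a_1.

3

⌊9/7⌋ = 1, remainder 2
⌊7/2⌋ = 3, remainder 1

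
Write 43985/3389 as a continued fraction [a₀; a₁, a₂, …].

⌊43985/3389⌋ = 12, remainder 3317
⌊3389/3317⌋ = 1, remainder 72
⌊3317/72⌋ = 46, remainder 5
⌊72/5⌋ = 14, remainder 2
⌊5/2⌋ = 2, remainder 1
⌊2/1⌋ = 2, remainder 0

[12; 1, 46, 14, 2, 2]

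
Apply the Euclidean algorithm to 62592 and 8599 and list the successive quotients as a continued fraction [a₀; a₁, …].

[7; 3, 1, 1, 2, 2, 6, 31]

⌊62592/8599⌋ = 7, remainder 2399
⌊8599/2399⌋ = 3, remainder 1402
⌊2399/1402⌋ = 1, remainder 997
⌊1402/997⌋ = 1, remainder 405
⌊997/405⌋ = 2, remainder 187
⌊405/187⌋ = 2, remainder 31
⌊187/31⌋ = 6, remainder 1
⌊31/1⌋ = 31, remainder 0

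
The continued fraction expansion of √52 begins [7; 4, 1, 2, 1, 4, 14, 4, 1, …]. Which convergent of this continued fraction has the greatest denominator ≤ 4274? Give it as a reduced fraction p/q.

9223/1279

a_0 = 7: 7/1  (≤ bound)
a_1 = 4: 29/4  (≤ bound)
a_2 = 1: 36/5  (≤ bound)
a_3 = 2: 101/14  (≤ bound)
a_4 = 1: 137/19  (≤ bound)
a_5 = 4: 649/90  (≤ bound)
a_6 = 14: 9223/1279  (≤ bound)
a_7 = 4: 37541/5206  (> 4274, stop)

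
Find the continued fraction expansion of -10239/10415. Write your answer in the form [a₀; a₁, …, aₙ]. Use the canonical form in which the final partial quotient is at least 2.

Run the Euclidean algorithm, recording each quotient:
⌊-10239/10415⌋ = -1, remainder 176
⌊10415/176⌋ = 59, remainder 31
⌊176/31⌋ = 5, remainder 21
⌊31/21⌋ = 1, remainder 10
⌊21/10⌋ = 2, remainder 1
⌊10/1⌋ = 10, remainder 0

[-1; 59, 5, 1, 2, 10]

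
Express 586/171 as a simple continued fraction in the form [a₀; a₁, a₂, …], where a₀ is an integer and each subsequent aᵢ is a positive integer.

586 ÷ 171 → quotient 3, remainder 73
171 ÷ 73 → quotient 2, remainder 25
73 ÷ 25 → quotient 2, remainder 23
25 ÷ 23 → quotient 1, remainder 2
23 ÷ 2 → quotient 11, remainder 1
2 ÷ 1 → quotient 2, remainder 0

[3; 2, 2, 1, 11, 2]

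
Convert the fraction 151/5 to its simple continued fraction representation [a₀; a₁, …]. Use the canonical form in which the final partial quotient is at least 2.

[30; 5]

151 = 30·5 + 1, so a_0 = 30
5 = 5·1 + 0, so a_1 = 5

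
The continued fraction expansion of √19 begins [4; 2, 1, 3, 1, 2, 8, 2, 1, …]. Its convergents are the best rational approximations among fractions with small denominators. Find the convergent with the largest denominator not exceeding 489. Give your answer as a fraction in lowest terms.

1421/326

a_0 = 4: 4/1  (≤ bound)
a_1 = 2: 9/2  (≤ bound)
a_2 = 1: 13/3  (≤ bound)
a_3 = 3: 48/11  (≤ bound)
a_4 = 1: 61/14  (≤ bound)
a_5 = 2: 170/39  (≤ bound)
a_6 = 8: 1421/326  (≤ bound)
a_7 = 2: 3012/691  (> 489, stop)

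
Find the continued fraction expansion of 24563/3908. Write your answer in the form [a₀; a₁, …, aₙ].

[6; 3, 1, 1, 50, 5, 2]

⌊24563/3908⌋ = 6, remainder 1115
⌊3908/1115⌋ = 3, remainder 563
⌊1115/563⌋ = 1, remainder 552
⌊563/552⌋ = 1, remainder 11
⌊552/11⌋ = 50, remainder 2
⌊11/2⌋ = 5, remainder 1
⌊2/1⌋ = 2, remainder 0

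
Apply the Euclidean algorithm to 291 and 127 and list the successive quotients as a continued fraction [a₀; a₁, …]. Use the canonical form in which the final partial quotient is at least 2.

[2; 3, 2, 3, 5]

291 ÷ 127 → quotient 2, remainder 37
127 ÷ 37 → quotient 3, remainder 16
37 ÷ 16 → quotient 2, remainder 5
16 ÷ 5 → quotient 3, remainder 1
5 ÷ 1 → quotient 5, remainder 0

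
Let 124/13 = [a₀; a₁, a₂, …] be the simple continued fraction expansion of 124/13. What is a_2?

124 = 9·13 + 7, so a_0 = 9
13 = 1·7 + 6, so a_1 = 1
7 = 1·6 + 1, so a_2 = 1

1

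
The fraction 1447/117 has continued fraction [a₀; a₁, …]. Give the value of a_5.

1447 = 12·117 + 43, so a_0 = 12
117 = 2·43 + 31, so a_1 = 2
43 = 1·31 + 12, so a_2 = 1
31 = 2·12 + 7, so a_3 = 2
12 = 1·7 + 5, so a_4 = 1
7 = 1·5 + 2, so a_5 = 1

1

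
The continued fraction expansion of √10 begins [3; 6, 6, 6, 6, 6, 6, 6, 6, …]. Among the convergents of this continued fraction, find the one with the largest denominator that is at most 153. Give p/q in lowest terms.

117/37

a_0 = 3: 3/1  (≤ bound)
a_1 = 6: 19/6  (≤ bound)
a_2 = 6: 117/37  (≤ bound)
a_3 = 6: 721/228  (> 153, stop)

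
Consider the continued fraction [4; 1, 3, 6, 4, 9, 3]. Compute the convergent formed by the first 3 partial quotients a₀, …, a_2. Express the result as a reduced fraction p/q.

19/4

Build up convergents one term at a time:
a_0 = 4: 4/1
a_1 = 1: 5/1
a_2 = 3: 19/4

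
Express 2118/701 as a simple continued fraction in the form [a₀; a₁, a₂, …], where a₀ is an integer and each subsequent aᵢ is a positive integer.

Repeatedly divide and take the remainder:
⌊2118/701⌋ = 3, remainder 15
⌊701/15⌋ = 46, remainder 11
⌊15/11⌋ = 1, remainder 4
⌊11/4⌋ = 2, remainder 3
⌊4/3⌋ = 1, remainder 1
⌊3/1⌋ = 3, remainder 0

[3; 46, 1, 2, 1, 3]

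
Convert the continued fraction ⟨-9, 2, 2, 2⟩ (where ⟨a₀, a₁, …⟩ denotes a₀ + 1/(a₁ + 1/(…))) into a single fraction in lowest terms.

-103/12

Compute successive convergents:
a_0 = -9: -9/1
a_1 = 2: -17/2
a_2 = 2: -43/5
a_3 = 2: -103/12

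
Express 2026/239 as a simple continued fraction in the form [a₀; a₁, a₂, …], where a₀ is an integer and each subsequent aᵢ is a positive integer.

[8; 2, 10, 2, 1, 3]

2026 = 8·239 + 114, so a_0 = 8
239 = 2·114 + 11, so a_1 = 2
114 = 10·11 + 4, so a_2 = 10
11 = 2·4 + 3, so a_3 = 2
4 = 1·3 + 1, so a_4 = 1
3 = 3·1 + 0, so a_5 = 3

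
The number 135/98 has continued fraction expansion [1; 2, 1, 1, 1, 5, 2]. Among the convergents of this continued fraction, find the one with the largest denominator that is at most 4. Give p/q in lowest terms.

List convergents until the denominator exceeds the bound:
a_0 = 1: 1/1  (≤ bound)
a_1 = 2: 3/2  (≤ bound)
a_2 = 1: 4/3  (≤ bound)
a_3 = 1: 7/5  (> 4, stop)

4/3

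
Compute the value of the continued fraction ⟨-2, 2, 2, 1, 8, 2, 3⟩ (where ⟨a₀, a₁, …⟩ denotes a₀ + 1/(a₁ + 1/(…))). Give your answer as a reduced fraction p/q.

a_0 = -2: -2/1
a_1 = 2: -3/2
a_2 = 2: -8/5
a_3 = 1: -11/7
a_4 = 8: -96/61
a_5 = 2: -203/129
a_6 = 3: -705/448

-705/448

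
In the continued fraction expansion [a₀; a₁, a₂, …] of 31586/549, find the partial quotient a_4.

31586 ÷ 549 → quotient 57, remainder 293
549 ÷ 293 → quotient 1, remainder 256
293 ÷ 256 → quotient 1, remainder 37
256 ÷ 37 → quotient 6, remainder 34
37 ÷ 34 → quotient 1, remainder 3

1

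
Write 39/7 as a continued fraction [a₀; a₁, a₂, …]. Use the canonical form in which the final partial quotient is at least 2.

[5; 1, 1, 3]

39 = 5·7 + 4, so a_0 = 5
7 = 1·4 + 3, so a_1 = 1
4 = 1·3 + 1, so a_2 = 1
3 = 3·1 + 0, so a_3 = 3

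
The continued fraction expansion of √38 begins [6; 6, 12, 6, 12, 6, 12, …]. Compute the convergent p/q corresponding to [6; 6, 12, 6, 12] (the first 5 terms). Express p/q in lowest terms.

Collapse the nested fraction from the inside out:
Start with 12.
6 + 1/(12/1) = 6 + 1/12 = 73/12
12 + 1/(73/12) = 12 + 12/73 = 888/73
6 + 1/(888/73) = 6 + 73/888 = 5401/888
6 + 1/(5401/888) = 6 + 888/5401 = 33294/5401

33294/5401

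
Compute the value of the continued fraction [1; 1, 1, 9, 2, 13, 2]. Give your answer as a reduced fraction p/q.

a_0 = 1: 1/1
a_1 = 1: 2/1
a_2 = 1: 3/2
a_3 = 9: 29/19
a_4 = 2: 61/40
a_5 = 13: 822/539
a_6 = 2: 1705/1118

1705/1118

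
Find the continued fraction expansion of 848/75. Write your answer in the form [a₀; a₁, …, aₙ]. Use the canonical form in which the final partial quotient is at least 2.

[11; 3, 3, 1, 5]

⌊848/75⌋ = 11, remainder 23
⌊75/23⌋ = 3, remainder 6
⌊23/6⌋ = 3, remainder 5
⌊6/5⌋ = 1, remainder 1
⌊5/1⌋ = 5, remainder 0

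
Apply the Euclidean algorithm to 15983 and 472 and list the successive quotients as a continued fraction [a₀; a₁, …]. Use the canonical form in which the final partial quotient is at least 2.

[33; 1, 6, 3, 1, 4, 1, 2]

15983 = 33·472 + 407, so a_0 = 33
472 = 1·407 + 65, so a_1 = 1
407 = 6·65 + 17, so a_2 = 6
65 = 3·17 + 14, so a_3 = 3
17 = 1·14 + 3, so a_4 = 1
14 = 4·3 + 2, so a_5 = 4
3 = 1·2 + 1, so a_6 = 1
2 = 2·1 + 0, so a_7 = 2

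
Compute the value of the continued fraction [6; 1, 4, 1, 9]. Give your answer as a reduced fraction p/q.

403/59

a_0 = 6: 6/1
a_1 = 1: 7/1
a_2 = 4: 34/5
a_3 = 1: 41/6
a_4 = 9: 403/59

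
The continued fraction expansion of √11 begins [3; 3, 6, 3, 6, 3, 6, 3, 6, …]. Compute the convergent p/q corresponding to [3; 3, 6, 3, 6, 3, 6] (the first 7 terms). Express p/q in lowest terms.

25077/7561

Start with 6.
3 + 1/(6/1) = 3 + 1/6 = 19/6
6 + 1/(19/6) = 6 + 6/19 = 120/19
3 + 1/(120/19) = 3 + 19/120 = 379/120
6 + 1/(379/120) = 6 + 120/379 = 2394/379
3 + 1/(2394/379) = 3 + 379/2394 = 7561/2394
3 + 1/(7561/2394) = 3 + 2394/7561 = 25077/7561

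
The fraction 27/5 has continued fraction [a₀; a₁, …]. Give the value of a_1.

27 = 5·5 + 2, so a_0 = 5
5 = 2·2 + 1, so a_1 = 2

2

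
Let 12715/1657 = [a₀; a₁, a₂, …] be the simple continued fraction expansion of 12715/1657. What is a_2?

2

Repeatedly divide and take the remainder:
12715 = 7·1657 + 1116, so a_0 = 7
1657 = 1·1116 + 541, so a_1 = 1
1116 = 2·541 + 34, so a_2 = 2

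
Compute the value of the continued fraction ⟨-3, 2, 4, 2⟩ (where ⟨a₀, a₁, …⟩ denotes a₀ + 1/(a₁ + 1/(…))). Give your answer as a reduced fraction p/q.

Start with 2.
4 + 1/(2/1) = 4 + 1/2 = 9/2
2 + 1/(9/2) = 2 + 2/9 = 20/9
-3 + 1/(20/9) = -3 + 9/20 = -51/20

-51/20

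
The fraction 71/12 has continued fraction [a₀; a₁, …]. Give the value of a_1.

71 ÷ 12 → quotient 5, remainder 11
12 ÷ 11 → quotient 1, remainder 1

1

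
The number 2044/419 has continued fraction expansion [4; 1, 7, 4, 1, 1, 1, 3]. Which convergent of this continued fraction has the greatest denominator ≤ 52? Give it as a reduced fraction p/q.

a_0 = 4: 4/1  (≤ bound)
a_1 = 1: 5/1  (≤ bound)
a_2 = 7: 39/8  (≤ bound)
a_3 = 4: 161/33  (≤ bound)
a_4 = 1: 200/41  (≤ bound)
a_5 = 1: 361/74  (> 52, stop)

200/41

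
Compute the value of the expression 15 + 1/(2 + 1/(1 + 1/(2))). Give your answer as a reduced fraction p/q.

123/8

a_0 = 15: 15/1
a_1 = 2: 31/2
a_2 = 1: 46/3
a_3 = 2: 123/8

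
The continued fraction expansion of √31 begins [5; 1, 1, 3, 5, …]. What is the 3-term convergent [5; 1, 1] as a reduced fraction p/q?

11/2

a_0 = 5: 5/1
a_1 = 1: 6/1
a_2 = 1: 11/2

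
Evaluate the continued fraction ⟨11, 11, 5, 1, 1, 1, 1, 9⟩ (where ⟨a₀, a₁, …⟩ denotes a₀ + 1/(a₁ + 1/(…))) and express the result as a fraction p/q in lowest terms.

Starting at the tail and folding back:
Start with 9.
1 + 1/(9/1) = 1 + 1/9 = 10/9
1 + 1/(10/9) = 1 + 9/10 = 19/10
1 + 1/(19/10) = 1 + 10/19 = 29/19
1 + 1/(29/19) = 1 + 19/29 = 48/29
5 + 1/(48/29) = 5 + 29/48 = 269/48
11 + 1/(269/48) = 11 + 48/269 = 3007/269
11 + 1/(3007/269) = 11 + 269/3007 = 33346/3007

33346/3007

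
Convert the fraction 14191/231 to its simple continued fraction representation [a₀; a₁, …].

[61; 2, 3, 4, 2, 3]

14191 = 61·231 + 100, so a_0 = 61
231 = 2·100 + 31, so a_1 = 2
100 = 3·31 + 7, so a_2 = 3
31 = 4·7 + 3, so a_3 = 4
7 = 2·3 + 1, so a_4 = 2
3 = 3·1 + 0, so a_5 = 3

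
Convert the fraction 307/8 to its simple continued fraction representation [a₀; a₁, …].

[38; 2, 1, 2]

⌊307/8⌋ = 38, remainder 3
⌊8/3⌋ = 2, remainder 2
⌊3/2⌋ = 1, remainder 1
⌊2/1⌋ = 2, remainder 0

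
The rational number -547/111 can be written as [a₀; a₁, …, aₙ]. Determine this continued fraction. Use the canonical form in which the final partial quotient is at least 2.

Apply division with remainder until the remainder is 0:
-547 ÷ 111 → quotient -5, remainder 8
111 ÷ 8 → quotient 13, remainder 7
8 ÷ 7 → quotient 1, remainder 1
7 ÷ 1 → quotient 7, remainder 0

[-5; 13, 1, 7]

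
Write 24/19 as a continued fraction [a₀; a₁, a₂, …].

⌊24/19⌋ = 1, remainder 5
⌊19/5⌋ = 3, remainder 4
⌊5/4⌋ = 1, remainder 1
⌊4/1⌋ = 4, remainder 0

[1; 3, 1, 4]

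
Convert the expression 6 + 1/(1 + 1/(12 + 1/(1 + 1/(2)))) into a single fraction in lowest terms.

284/41

Start with 2.
1 + 1/(2/1) = 1 + 1/2 = 3/2
12 + 1/(3/2) = 12 + 2/3 = 38/3
1 + 1/(38/3) = 1 + 3/38 = 41/38
6 + 1/(41/38) = 6 + 38/41 = 284/41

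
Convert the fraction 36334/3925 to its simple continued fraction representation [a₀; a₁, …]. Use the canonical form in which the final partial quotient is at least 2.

36334 ÷ 3925 → quotient 9, remainder 1009
3925 ÷ 1009 → quotient 3, remainder 898
1009 ÷ 898 → quotient 1, remainder 111
898 ÷ 111 → quotient 8, remainder 10
111 ÷ 10 → quotient 11, remainder 1
10 ÷ 1 → quotient 10, remainder 0

[9; 3, 1, 8, 11, 10]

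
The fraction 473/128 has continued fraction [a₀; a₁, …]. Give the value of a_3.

3

473 ÷ 128 → quotient 3, remainder 89
128 ÷ 89 → quotient 1, remainder 39
89 ÷ 39 → quotient 2, remainder 11
39 ÷ 11 → quotient 3, remainder 6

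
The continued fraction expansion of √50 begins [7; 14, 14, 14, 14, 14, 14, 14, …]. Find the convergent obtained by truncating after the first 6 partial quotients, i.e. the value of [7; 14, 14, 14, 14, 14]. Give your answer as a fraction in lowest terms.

3880899/548842

a_0 = 7: 7/1
a_1 = 14: 99/14
a_2 = 14: 1393/197
a_3 = 14: 19601/2772
a_4 = 14: 275807/39005
a_5 = 14: 3880899/548842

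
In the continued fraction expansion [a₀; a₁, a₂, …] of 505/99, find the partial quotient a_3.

Apply division with remainder until the remainder is 0:
⌊505/99⌋ = 5, remainder 10
⌊99/10⌋ = 9, remainder 9
⌊10/9⌋ = 1, remainder 1
⌊9/1⌋ = 9, remainder 0

9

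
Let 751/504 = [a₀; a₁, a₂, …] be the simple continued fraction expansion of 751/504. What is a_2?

751 = 1·504 + 247, so a_0 = 1
504 = 2·247 + 10, so a_1 = 2
247 = 24·10 + 7, so a_2 = 24

24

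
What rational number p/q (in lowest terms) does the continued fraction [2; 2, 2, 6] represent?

Compute successive convergents:
a_0 = 2: 2/1
a_1 = 2: 5/2
a_2 = 2: 12/5
a_3 = 6: 77/32

77/32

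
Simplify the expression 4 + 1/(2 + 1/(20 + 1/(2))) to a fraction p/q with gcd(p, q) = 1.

Compute successive convergents:
a_0 = 4: 4/1
a_1 = 2: 9/2
a_2 = 20: 184/41
a_3 = 2: 377/84

377/84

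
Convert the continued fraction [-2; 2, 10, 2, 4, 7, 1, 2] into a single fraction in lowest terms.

Start with 2.
1 + 1/(2/1) = 1 + 1/2 = 3/2
7 + 1/(3/2) = 7 + 2/3 = 23/3
4 + 1/(23/3) = 4 + 3/23 = 95/23
2 + 1/(95/23) = 2 + 23/95 = 213/95
10 + 1/(213/95) = 10 + 95/213 = 2225/213
2 + 1/(2225/213) = 2 + 213/2225 = 4663/2225
-2 + 1/(4663/2225) = -2 + 2225/4663 = -7101/4663

-7101/4663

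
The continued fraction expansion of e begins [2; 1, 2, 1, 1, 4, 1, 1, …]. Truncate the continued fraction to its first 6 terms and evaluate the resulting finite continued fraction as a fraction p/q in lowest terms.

Use the convergent recurrence hₖ = aₖ·hₖ₋₁ + hₖ₋₂ (and likewise for the denominators kₖ):
a_0 = 2: 2/1
a_1 = 1: 3/1
a_2 = 2: 8/3
a_3 = 1: 11/4
a_4 = 1: 19/7
a_5 = 4: 87/32

87/32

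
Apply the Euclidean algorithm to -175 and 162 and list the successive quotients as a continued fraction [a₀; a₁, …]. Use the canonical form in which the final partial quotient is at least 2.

-175 ÷ 162 → quotient -2, remainder 149
162 ÷ 149 → quotient 1, remainder 13
149 ÷ 13 → quotient 11, remainder 6
13 ÷ 6 → quotient 2, remainder 1
6 ÷ 1 → quotient 6, remainder 0

[-2; 1, 11, 2, 6]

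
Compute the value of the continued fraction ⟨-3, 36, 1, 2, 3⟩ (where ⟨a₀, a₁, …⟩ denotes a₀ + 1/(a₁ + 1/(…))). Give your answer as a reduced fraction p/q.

-1091/367

Compute successive convergents:
a_0 = -3: -3/1
a_1 = 36: -107/36
a_2 = 1: -110/37
a_3 = 2: -327/110
a_4 = 3: -1091/367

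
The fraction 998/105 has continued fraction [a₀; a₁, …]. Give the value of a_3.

52

998 = 9·105 + 53, so a_0 = 9
105 = 1·53 + 52, so a_1 = 1
53 = 1·52 + 1, so a_2 = 1
52 = 52·1 + 0, so a_3 = 52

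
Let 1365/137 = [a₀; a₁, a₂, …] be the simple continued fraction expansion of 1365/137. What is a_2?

Run the Euclidean algorithm, recording each quotient:
1365 = 9·137 + 132, so a_0 = 9
137 = 1·132 + 5, so a_1 = 1
132 = 26·5 + 2, so a_2 = 26

26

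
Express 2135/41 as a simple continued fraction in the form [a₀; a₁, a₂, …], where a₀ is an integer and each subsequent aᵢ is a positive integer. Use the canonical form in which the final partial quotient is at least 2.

[52; 13, 1, 2]

⌊2135/41⌋ = 52, remainder 3
⌊41/3⌋ = 13, remainder 2
⌊3/2⌋ = 1, remainder 1
⌊2/1⌋ = 2, remainder 0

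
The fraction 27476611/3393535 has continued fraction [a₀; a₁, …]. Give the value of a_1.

27476611 ÷ 3393535 → quotient 8, remainder 328331
3393535 ÷ 328331 → quotient 10, remainder 110225

10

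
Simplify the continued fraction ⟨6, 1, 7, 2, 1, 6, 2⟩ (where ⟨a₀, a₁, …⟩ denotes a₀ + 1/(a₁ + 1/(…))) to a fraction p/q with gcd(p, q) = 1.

Start with 2.
6 + 1/(2/1) = 6 + 1/2 = 13/2
1 + 1/(13/2) = 1 + 2/13 = 15/13
2 + 1/(15/13) = 2 + 13/15 = 43/15
7 + 1/(43/15) = 7 + 15/43 = 316/43
1 + 1/(316/43) = 1 + 43/316 = 359/316
6 + 1/(359/316) = 6 + 316/359 = 2470/359

2470/359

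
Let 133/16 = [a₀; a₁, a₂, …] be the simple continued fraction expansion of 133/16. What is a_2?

5

Apply division with remainder until the remainder is 0:
133 ÷ 16 → quotient 8, remainder 5
16 ÷ 5 → quotient 3, remainder 1
5 ÷ 1 → quotient 5, remainder 0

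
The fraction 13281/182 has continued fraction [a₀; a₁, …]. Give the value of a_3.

13281 ÷ 182 → quotient 72, remainder 177
182 ÷ 177 → quotient 1, remainder 5
177 ÷ 5 → quotient 35, remainder 2
5 ÷ 2 → quotient 2, remainder 1

2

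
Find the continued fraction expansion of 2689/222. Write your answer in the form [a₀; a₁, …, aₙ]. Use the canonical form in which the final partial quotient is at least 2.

2689 ÷ 222 → quotient 12, remainder 25
222 ÷ 25 → quotient 8, remainder 22
25 ÷ 22 → quotient 1, remainder 3
22 ÷ 3 → quotient 7, remainder 1
3 ÷ 1 → quotient 3, remainder 0

[12; 8, 1, 7, 3]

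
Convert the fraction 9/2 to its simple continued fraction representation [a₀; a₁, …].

Apply division with remainder until the remainder is 0:
⌊9/2⌋ = 4, remainder 1
⌊2/1⌋ = 2, remainder 0

[4; 2]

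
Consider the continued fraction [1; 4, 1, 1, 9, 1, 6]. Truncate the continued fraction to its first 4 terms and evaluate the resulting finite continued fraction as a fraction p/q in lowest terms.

11/9

a_0 = 1: 1/1
a_1 = 4: 5/4
a_2 = 1: 6/5
a_3 = 1: 11/9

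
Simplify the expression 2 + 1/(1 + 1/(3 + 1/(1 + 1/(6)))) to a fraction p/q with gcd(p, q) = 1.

Compute successive convergents:
a_0 = 2: 2/1
a_1 = 1: 3/1
a_2 = 3: 11/4
a_3 = 1: 14/5
a_4 = 6: 95/34

95/34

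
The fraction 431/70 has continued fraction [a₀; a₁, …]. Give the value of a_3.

Repeatedly divide and take the remainder:
431 ÷ 70 → quotient 6, remainder 11
70 ÷ 11 → quotient 6, remainder 4
11 ÷ 4 → quotient 2, remainder 3
4 ÷ 3 → quotient 1, remainder 1

1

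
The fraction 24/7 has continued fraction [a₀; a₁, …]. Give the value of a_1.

2

24 ÷ 7 → quotient 3, remainder 3
7 ÷ 3 → quotient 2, remainder 1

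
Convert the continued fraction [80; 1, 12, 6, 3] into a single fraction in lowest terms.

Start with 3.
6 + 1/(3/1) = 6 + 1/3 = 19/3
12 + 1/(19/3) = 12 + 3/19 = 231/19
1 + 1/(231/19) = 1 + 19/231 = 250/231
80 + 1/(250/231) = 80 + 231/250 = 20231/250

20231/250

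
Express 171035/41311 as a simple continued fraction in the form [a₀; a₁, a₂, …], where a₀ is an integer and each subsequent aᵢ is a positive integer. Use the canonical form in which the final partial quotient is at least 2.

[4; 7, 7, 2, 13, 3, 9]

Apply division with remainder until the remainder is 0:
171035 = 4·41311 + 5791, so a_0 = 4
41311 = 7·5791 + 774, so a_1 = 7
5791 = 7·774 + 373, so a_2 = 7
774 = 2·373 + 28, so a_3 = 2
373 = 13·28 + 9, so a_4 = 13
28 = 3·9 + 1, so a_5 = 3
9 = 9·1 + 0, so a_6 = 9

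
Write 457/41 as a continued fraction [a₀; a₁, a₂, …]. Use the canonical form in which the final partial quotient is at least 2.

[11; 6, 1, 5]

457 = 11·41 + 6, so a_0 = 11
41 = 6·6 + 5, so a_1 = 6
6 = 1·5 + 1, so a_2 = 1
5 = 5·1 + 0, so a_3 = 5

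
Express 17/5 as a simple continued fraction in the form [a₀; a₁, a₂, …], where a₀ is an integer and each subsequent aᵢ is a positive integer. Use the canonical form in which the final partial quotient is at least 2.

[3; 2, 2]

17 ÷ 5 → quotient 3, remainder 2
5 ÷ 2 → quotient 2, remainder 1
2 ÷ 1 → quotient 2, remainder 0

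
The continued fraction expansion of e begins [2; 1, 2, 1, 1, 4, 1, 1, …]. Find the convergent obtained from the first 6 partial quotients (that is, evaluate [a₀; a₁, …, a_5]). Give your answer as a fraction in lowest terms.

Start with 4.
1 + 1/(4/1) = 1 + 1/4 = 5/4
1 + 1/(5/4) = 1 + 4/5 = 9/5
2 + 1/(9/5) = 2 + 5/9 = 23/9
1 + 1/(23/9) = 1 + 9/23 = 32/23
2 + 1/(32/23) = 2 + 23/32 = 87/32

87/32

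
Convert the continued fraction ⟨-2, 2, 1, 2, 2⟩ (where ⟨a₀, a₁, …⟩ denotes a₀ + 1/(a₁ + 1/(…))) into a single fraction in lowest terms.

Start with 2.
2 + 1/(2/1) = 2 + 1/2 = 5/2
1 + 1/(5/2) = 1 + 2/5 = 7/5
2 + 1/(7/5) = 2 + 5/7 = 19/7
-2 + 1/(19/7) = -2 + 7/19 = -31/19

-31/19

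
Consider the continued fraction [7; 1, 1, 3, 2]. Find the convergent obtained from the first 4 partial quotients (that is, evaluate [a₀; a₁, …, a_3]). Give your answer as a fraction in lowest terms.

53/7

a_0 = 7: 7/1
a_1 = 1: 8/1
a_2 = 1: 15/2
a_3 = 3: 53/7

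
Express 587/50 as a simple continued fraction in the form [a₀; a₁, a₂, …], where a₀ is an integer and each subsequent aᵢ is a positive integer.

[11; 1, 2, 1, 5, 2]

587 ÷ 50 → quotient 11, remainder 37
50 ÷ 37 → quotient 1, remainder 13
37 ÷ 13 → quotient 2, remainder 11
13 ÷ 11 → quotient 1, remainder 2
11 ÷ 2 → quotient 5, remainder 1
2 ÷ 1 → quotient 2, remainder 0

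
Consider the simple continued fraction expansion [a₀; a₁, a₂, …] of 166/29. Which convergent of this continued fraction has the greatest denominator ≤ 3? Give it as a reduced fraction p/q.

17/3

List convergents until the denominator exceeds the bound:
a_0 = 5: 5/1  (≤ bound)
a_1 = 1: 6/1  (≤ bound)
a_2 = 2: 17/3  (≤ bound)
a_3 = 1: 23/4  (> 3, stop)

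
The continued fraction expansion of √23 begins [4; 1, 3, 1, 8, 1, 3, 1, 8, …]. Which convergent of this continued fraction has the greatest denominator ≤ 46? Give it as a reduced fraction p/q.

a_0 = 4: 4/1  (≤ bound)
a_1 = 1: 5/1  (≤ bound)
a_2 = 3: 19/4  (≤ bound)
a_3 = 1: 24/5  (≤ bound)
a_4 = 8: 211/44  (≤ bound)
a_5 = 1: 235/49  (> 46, stop)

211/44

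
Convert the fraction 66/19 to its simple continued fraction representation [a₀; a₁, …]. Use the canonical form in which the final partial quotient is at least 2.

[3; 2, 9]

Apply division with remainder until the remainder is 0:
66 = 3·19 + 9, so a_0 = 3
19 = 2·9 + 1, so a_1 = 2
9 = 9·1 + 0, so a_2 = 9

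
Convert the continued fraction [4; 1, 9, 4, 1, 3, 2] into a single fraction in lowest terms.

2152/439

Collapse the nested fraction from the inside out:
Start with 2.
3 + 1/(2/1) = 3 + 1/2 = 7/2
1 + 1/(7/2) = 1 + 2/7 = 9/7
4 + 1/(9/7) = 4 + 7/9 = 43/9
9 + 1/(43/9) = 9 + 9/43 = 396/43
1 + 1/(396/43) = 1 + 43/396 = 439/396
4 + 1/(439/396) = 4 + 396/439 = 2152/439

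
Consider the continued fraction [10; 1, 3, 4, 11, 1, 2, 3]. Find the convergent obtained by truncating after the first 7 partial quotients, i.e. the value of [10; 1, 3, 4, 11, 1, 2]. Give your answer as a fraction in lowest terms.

a_0 = 10: 10/1
a_1 = 1: 11/1
a_2 = 3: 43/4
a_3 = 4: 183/17
a_4 = 11: 2056/191
a_5 = 1: 2239/208
a_6 = 2: 6534/607

6534/607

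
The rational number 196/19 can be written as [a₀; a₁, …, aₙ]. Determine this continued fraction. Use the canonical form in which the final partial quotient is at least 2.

[10; 3, 6]

Run the Euclidean algorithm, recording each quotient:
⌊196/19⌋ = 10, remainder 6
⌊19/6⌋ = 3, remainder 1
⌊6/1⌋ = 6, remainder 0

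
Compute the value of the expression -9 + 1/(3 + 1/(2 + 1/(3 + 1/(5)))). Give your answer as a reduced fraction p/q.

-1106/127

Start with 5.
3 + 1/(5/1) = 3 + 1/5 = 16/5
2 + 1/(16/5) = 2 + 5/16 = 37/16
3 + 1/(37/16) = 3 + 16/37 = 127/37
-9 + 1/(127/37) = -9 + 37/127 = -1106/127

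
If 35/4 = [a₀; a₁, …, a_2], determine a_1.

1

Repeatedly divide and take the remainder:
35 = 8·4 + 3, so a_0 = 8
4 = 1·3 + 1, so a_1 = 1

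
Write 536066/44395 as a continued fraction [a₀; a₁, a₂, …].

[12; 13, 2, 1, 6, 1, 47, 3]

536066 = 12·44395 + 3326, so a_0 = 12
44395 = 13·3326 + 1157, so a_1 = 13
3326 = 2·1157 + 1012, so a_2 = 2
1157 = 1·1012 + 145, so a_3 = 1
1012 = 6·145 + 142, so a_4 = 6
145 = 1·142 + 3, so a_5 = 1
142 = 47·3 + 1, so a_6 = 47
3 = 3·1 + 0, so a_7 = 3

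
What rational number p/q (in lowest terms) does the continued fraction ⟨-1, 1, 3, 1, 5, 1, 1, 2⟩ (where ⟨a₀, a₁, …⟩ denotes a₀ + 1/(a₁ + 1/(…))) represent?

-33/160

a_0 = -1: -1/1
a_1 = 1: 0/1
a_2 = 3: -1/4
a_3 = 1: -1/5
a_4 = 5: -6/29
a_5 = 1: -7/34
a_6 = 1: -13/63
a_7 = 2: -33/160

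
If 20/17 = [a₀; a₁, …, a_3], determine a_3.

2

20 = 1·17 + 3, so a_0 = 1
17 = 5·3 + 2, so a_1 = 5
3 = 1·2 + 1, so a_2 = 1
2 = 2·1 + 0, so a_3 = 2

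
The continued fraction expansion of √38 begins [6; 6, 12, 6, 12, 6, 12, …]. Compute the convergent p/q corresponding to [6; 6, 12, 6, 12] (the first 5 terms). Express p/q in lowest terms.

Compute successive convergents:
a_0 = 6: 6/1
a_1 = 6: 37/6
a_2 = 12: 450/73
a_3 = 6: 2737/444
a_4 = 12: 33294/5401

33294/5401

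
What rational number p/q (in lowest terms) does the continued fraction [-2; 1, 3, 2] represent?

-11/9

Start with 2.
3 + 1/(2/1) = 3 + 1/2 = 7/2
1 + 1/(7/2) = 1 + 2/7 = 9/7
-2 + 1/(9/7) = -2 + 7/9 = -11/9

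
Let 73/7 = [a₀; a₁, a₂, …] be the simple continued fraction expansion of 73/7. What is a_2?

Run the Euclidean algorithm, recording each quotient:
73 ÷ 7 → quotient 10, remainder 3
7 ÷ 3 → quotient 2, remainder 1
3 ÷ 1 → quotient 3, remainder 0

3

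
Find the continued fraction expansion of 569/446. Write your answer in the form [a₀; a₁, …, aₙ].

569 = 1·446 + 123, so a_0 = 1
446 = 3·123 + 77, so a_1 = 3
123 = 1·77 + 46, so a_2 = 1
77 = 1·46 + 31, so a_3 = 1
46 = 1·31 + 15, so a_4 = 1
31 = 2·15 + 1, so a_5 = 2
15 = 15·1 + 0, so a_6 = 15

[1; 3, 1, 1, 1, 2, 15]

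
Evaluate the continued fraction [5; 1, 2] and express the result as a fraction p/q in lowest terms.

17/3

Build up convergents one term at a time:
a_0 = 5: 5/1
a_1 = 1: 6/1
a_2 = 2: 17/3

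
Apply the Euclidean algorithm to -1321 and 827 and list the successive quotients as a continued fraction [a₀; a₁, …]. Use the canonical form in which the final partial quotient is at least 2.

[-2; 2, 2, 14, 1, 1, 1, 3]

-1321 = -2·827 + 333, so a_0 = -2
827 = 2·333 + 161, so a_1 = 2
333 = 2·161 + 11, so a_2 = 2
161 = 14·11 + 7, so a_3 = 14
11 = 1·7 + 4, so a_4 = 1
7 = 1·4 + 3, so a_5 = 1
4 = 1·3 + 1, so a_6 = 1
3 = 3·1 + 0, so a_7 = 3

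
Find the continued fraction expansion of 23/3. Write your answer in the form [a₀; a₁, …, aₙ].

[7; 1, 2]

23 ÷ 3 → quotient 7, remainder 2
3 ÷ 2 → quotient 1, remainder 1
2 ÷ 1 → quotient 2, remainder 0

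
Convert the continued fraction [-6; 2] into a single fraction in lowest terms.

-11/2

Compute successive convergents:
a_0 = -6: -6/1
a_1 = 2: -11/2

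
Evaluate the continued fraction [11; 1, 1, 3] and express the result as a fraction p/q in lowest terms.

81/7

Build up convergents one term at a time:
a_0 = 11: 11/1
a_1 = 1: 12/1
a_2 = 1: 23/2
a_3 = 3: 81/7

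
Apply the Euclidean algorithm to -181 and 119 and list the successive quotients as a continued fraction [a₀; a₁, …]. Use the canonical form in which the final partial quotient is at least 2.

[-2; 2, 11, 2, 2]

Apply division with remainder until the remainder is 0:
-181 ÷ 119 → quotient -2, remainder 57
119 ÷ 57 → quotient 2, remainder 5
57 ÷ 5 → quotient 11, remainder 2
5 ÷ 2 → quotient 2, remainder 1
2 ÷ 1 → quotient 2, remainder 0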